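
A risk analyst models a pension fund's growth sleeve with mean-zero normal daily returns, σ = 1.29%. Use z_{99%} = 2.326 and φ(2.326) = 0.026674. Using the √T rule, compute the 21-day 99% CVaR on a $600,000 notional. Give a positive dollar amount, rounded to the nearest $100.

σ_{21d} = 1.29% × √21 = 5.912%.
ES multiplier = φ(z)/(1−α) = 0.026674/0.01 = 2.667.
ES = 5.912% × 2.667 = 15.767%; on $600,000: $94,602.

$94,600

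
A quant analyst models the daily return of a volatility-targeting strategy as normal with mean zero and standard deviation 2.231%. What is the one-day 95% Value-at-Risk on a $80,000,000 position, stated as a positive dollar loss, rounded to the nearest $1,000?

$2,936,000

At 95% one-sided, z = 1.645.
VaR = z·σ = 1.645 × 2.231% = 3.670%.
On $80,000,000: 0.03670 × $80,000,000 = $2,936,000.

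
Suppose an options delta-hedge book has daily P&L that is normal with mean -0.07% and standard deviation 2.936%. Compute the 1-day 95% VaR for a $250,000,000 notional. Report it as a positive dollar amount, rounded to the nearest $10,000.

At 95% one-sided, z = 1.645.
VaR = −μ + z·σ = −(-0.07%) + 1.645 × 2.936% = 4.900%.
On $250,000,000: 0.04900 × $250,000,000 = $12,250,000.

$12,250,000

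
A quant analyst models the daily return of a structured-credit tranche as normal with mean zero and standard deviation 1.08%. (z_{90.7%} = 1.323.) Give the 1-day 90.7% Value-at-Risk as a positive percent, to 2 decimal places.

VaR = z·σ = 1.323 × 1.08% = 1.429%.

1.43%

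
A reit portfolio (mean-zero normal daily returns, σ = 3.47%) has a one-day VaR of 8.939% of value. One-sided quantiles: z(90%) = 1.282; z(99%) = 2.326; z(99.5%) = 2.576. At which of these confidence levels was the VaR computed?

99.5%

Implied z = VaR/σ = 8.939 / 3.47 = 2.576.
This matches z(99.5%) = 2.576.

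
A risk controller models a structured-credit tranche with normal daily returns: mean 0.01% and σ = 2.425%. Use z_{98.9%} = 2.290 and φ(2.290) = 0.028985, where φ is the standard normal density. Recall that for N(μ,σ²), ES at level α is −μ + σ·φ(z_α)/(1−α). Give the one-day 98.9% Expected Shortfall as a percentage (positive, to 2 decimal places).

6.38%

Tail multiplier: φ(z)/(1−α) = 0.028985 / 0.011 = 2.635.
ES = −(0.01%) + 2.425% × 2.635 = 6.380%.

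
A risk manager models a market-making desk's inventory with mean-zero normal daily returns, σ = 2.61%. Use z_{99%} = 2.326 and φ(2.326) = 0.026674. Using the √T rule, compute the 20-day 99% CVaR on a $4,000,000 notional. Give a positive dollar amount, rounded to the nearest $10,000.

$1,250,000

σ_{20d} = 2.61% × √20 = 11.672%.
ES multiplier = φ(z)/(1−α) = 0.026674/0.01 = 2.667.
ES = 11.672% × 2.667 = 31.129%; on $4,000,000: $1,245,160.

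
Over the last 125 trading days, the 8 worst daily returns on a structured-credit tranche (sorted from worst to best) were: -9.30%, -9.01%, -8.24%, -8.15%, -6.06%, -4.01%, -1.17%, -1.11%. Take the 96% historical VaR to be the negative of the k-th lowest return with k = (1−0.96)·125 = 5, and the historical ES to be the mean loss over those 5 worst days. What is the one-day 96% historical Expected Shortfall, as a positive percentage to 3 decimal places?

8.152%

The 5 worst returns sum to -40.76%.
ES = −(-40.76%) / 5 = 8.152%.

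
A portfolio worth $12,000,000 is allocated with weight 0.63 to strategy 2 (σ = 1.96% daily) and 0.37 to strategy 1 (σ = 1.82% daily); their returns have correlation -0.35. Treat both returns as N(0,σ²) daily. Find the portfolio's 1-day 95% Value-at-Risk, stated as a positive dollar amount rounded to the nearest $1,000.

σ_p² = 0.63²·1.96² + 0.37²·1.82² + 2·-0.35·0.63·0.37·1.96·1.82 = 1.3961 (%²).
σ_p = √1.3961 = 1.182%.
At 95%, z = 1.645.
VaR = 1.645 × 1.182% = 1.944%; on $12,000,000 that is $233,280.

$233,000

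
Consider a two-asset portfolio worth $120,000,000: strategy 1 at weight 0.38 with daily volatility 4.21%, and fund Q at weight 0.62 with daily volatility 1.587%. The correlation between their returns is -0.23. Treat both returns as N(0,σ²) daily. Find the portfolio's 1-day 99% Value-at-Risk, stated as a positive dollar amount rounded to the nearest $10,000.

$4,670,000

σ_p² = 0.38²·4.21² + 0.62²·1.587² + 2·-0.23·0.38·0.62·4.21·1.587 = 2.8034 (%²).
σ_p = √2.8034 = 1.674%.
At 99%, z = 2.326.
VaR = 2.326 × 1.674% = 3.894%; on $120,000,000 that is $4,672,800.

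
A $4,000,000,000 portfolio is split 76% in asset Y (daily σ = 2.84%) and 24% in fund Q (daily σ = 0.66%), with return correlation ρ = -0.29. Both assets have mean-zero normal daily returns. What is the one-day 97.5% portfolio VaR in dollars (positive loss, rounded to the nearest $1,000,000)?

σ_p² = 0.76²·2.84² + 0.24²·0.66² + 2·-0.29·0.76·0.24·2.84·0.66 = 4.4855 (%²).
σ_p = √4.4855 = 2.118%.
At 97.5%, z = 1.960.
VaR = 1.960 × 2.118% = 4.151%; on $4,000,000,000 that is $166,040,000.

$166,000,000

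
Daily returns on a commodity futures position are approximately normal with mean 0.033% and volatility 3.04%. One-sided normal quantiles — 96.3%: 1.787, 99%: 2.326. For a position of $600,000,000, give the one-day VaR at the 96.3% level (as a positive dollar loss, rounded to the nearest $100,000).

VaR = −μ + z·σ = −(0.033%) + 1.787 × 3.04% = 5.399%.
On $600,000,000: 0.05399 × $600,000,000 = $32,394,000.

$32,400,000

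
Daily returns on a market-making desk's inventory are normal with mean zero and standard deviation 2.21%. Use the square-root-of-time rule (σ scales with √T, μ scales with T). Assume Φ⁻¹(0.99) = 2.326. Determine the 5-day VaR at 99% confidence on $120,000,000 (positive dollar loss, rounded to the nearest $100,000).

$13,800,000

σ_{5d} = 2.21% × √5 = 4.942%.
VaR = 2.326 × 4.942% = 11.495%.
On $120,000,000: 0.11495 × $120,000,000 = $13,794,000.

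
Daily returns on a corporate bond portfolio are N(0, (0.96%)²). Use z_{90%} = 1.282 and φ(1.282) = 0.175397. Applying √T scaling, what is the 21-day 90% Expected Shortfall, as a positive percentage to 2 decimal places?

σ_{21d} = 0.96% × √21 = 4.399%.
ES multiplier = φ(z)/(1−α) = 0.175397/0.1 = 1.754.
ES = 4.399% × 1.754 = 7.716%.

7.72%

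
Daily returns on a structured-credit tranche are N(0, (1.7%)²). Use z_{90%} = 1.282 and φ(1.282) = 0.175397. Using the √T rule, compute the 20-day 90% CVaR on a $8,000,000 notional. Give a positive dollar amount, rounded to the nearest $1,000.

$1,067,000

σ_{20d} = 1.7% × √20 = 7.603%.
ES multiplier = φ(z)/(1−α) = 0.175397/0.1 = 1.754.
ES = 7.603% × 1.754 = 13.336%; on $8,000,000: $1,066,880.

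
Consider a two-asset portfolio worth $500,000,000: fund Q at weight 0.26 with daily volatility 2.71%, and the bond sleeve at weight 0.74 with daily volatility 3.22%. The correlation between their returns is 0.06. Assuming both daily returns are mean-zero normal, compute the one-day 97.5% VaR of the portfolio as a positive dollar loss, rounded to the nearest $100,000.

σ_p² = 0.26²·2.71² + 0.74²·3.22² + 2·0.06·0.26·0.74·2.71·3.22 = 6.3757 (%²).
σ_p = √6.3757 = 2.525%.
At 97.5%, z = 1.960.
VaR = 1.960 × 2.525% = 4.949%; on $500,000,000 that is $24,745,000.

$24,700,000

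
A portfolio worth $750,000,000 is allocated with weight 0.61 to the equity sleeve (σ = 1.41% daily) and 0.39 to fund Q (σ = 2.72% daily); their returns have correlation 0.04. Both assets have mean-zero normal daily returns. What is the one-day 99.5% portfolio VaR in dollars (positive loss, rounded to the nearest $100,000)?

$26,900,000

σ_p² = 0.61²·1.41² + 0.39²·2.72² + 2·0.04·0.61·0.39·1.41·2.72 = 1.9381 (%²).
σ_p = √1.9381 = 1.392%.
At 99.5%, z = 2.576.
VaR = 2.576 × 1.392% = 3.586%; on $750,000,000 that is $26,895,000.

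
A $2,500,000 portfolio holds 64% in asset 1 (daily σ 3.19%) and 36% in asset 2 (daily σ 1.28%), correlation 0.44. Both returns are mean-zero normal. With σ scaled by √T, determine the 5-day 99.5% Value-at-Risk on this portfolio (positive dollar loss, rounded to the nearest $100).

$328,600

σ_p = √(0.64²·3.19² + 0.36²·1.28² + 2·0.44·0.64·0.36·3.19·1.28) = 2.282%.
σ_{5d} = 2.282% × √5 = 5.103%.
z(99.5%) = 2.576.
VaR = 2.576 × 5.103% = 13.145%; on $2,500,000 that is $328,625.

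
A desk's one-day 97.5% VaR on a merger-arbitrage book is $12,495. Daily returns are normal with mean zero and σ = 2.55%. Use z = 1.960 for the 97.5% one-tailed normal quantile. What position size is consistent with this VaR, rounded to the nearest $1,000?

VaR as a fraction of value: z·σ = 1.960 × 2.55% = 4.998%.
Position = $12,495 / 0.04998 = $250,000.

$250,000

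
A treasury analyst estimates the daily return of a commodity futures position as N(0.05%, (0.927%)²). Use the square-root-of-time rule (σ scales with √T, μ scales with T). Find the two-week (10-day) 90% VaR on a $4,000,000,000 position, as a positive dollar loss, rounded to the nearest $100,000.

$130,300,000

At 90%, z = 1.282.
σ_{10d} = 0.927% × √10 = 2.931%; μ_{10d} = 10 × 0.05% = 0.500%.
VaR = −(0.500%) + 1.282 × 2.931% = 3.258%.
On $4,000,000,000: 0.03258 × $4,000,000,000 = $130,320,000.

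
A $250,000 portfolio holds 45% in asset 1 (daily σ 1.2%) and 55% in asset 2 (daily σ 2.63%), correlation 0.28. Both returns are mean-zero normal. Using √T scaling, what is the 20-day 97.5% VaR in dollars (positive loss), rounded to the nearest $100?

$36,800

σ_p = √(0.45²·1.2² + 0.55²·2.63² + 2·0.28·0.45·0.55·1.2·2.63) = 1.680%.
σ_{20d} = 1.680% × √20 = 7.513%.
z(97.5%) = 1.960.
VaR = 1.960 × 7.513% = 14.725%; on $250,000 that is $36,812.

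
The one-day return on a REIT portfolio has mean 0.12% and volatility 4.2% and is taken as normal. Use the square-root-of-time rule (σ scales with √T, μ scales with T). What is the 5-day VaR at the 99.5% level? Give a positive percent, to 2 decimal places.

At 99.5%, z = 2.576.
σ_{5d} = 4.2% × √5 = 9.391%; μ_{5d} = 5 × 0.12% = 0.600%.
VaR = −(0.600%) + 2.576 × 9.391% = 23.591%.

23.59%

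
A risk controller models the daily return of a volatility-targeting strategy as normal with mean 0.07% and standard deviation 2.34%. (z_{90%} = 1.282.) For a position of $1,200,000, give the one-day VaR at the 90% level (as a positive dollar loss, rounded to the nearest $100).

VaR = −μ + z·σ = −(0.07%) + 1.282 × 2.34% = 2.930%.
On $1,200,000: 0.02930 × $1,200,000 = $35,160.

$35,200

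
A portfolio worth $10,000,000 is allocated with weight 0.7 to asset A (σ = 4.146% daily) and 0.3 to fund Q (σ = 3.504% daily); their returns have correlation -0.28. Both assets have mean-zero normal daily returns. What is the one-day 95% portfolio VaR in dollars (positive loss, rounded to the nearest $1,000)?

σ_p² = 0.7²·4.146² + 0.3²·3.504² + 2·-0.28·0.7·0.3·4.146·3.504 = 7.8193 (%²).
σ_p = √7.8193 = 2.796%.
At 95%, z = 1.645.
VaR = 1.645 × 2.796% = 4.599%; on $10,000,000 that is $459,900.

$460,000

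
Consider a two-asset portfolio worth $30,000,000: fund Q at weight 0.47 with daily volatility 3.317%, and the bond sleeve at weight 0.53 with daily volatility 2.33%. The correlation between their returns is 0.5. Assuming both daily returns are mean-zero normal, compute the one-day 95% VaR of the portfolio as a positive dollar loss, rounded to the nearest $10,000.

$1,200,000

σ_p² = 0.47²·3.317² + 0.53²·2.33² + 2·0.5·0.47·0.53·3.317·2.33 = 5.8806 (%²).
σ_p = √5.8806 = 2.425%.
At 95%, z = 1.645.
VaR = 1.645 × 2.425% = 3.989%; on $30,000,000 that is $1,196,700.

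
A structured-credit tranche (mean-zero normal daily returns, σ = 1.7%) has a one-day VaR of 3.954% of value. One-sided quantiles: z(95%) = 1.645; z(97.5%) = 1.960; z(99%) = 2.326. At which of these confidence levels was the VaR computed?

Implied z = VaR/σ = 3.954 / 1.7 = 2.326.
This matches z(99%) = 2.326.

99%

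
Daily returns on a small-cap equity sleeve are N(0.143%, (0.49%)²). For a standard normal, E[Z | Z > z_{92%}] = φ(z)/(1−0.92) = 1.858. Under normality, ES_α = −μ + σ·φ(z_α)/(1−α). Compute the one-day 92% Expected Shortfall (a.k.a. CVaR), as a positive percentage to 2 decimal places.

ES = −(0.143%) + 0.49% × 1.858 = 0.767%.

0.77%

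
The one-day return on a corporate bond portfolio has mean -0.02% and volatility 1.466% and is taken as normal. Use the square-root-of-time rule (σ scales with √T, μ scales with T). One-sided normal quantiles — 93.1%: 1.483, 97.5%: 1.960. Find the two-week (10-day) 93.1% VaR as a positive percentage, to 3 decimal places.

σ_{10d} = 1.466% × √10 = 4.636%; μ_{10d} = 10 × -0.02% = -0.200%.
VaR = −(-0.200%) + 1.483 × 4.636% = 7.075%.

7.075%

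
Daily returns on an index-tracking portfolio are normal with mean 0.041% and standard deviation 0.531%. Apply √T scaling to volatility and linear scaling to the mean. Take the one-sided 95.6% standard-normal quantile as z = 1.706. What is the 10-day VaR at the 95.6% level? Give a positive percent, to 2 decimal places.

2.45%

σ_{10d} = 0.531% × √10 = 1.679%; μ_{10d} = 10 × 0.041% = 0.410%.
VaR = −(0.410%) + 1.706 × 1.679% = 2.454%.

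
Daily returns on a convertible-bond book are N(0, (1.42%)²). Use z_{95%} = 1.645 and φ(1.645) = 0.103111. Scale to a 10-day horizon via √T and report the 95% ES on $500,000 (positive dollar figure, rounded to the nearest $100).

$46,300

σ_{10d} = 1.42% × √10 = 4.490%.
ES multiplier = φ(z)/(1−α) = 0.103111/0.05 = 2.062.
ES = 4.490% × 2.062 = 9.258%; on $500,000: $46,290.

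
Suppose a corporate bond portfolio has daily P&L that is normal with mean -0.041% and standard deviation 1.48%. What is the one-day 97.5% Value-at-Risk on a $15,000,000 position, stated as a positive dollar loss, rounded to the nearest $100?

$441,300

At 97.5% one-sided, z = 1.960.
VaR = −μ + z·σ = −(-0.041%) + 1.960 × 1.48% = 2.942%.
On $15,000,000: 0.02942 × $15,000,000 = $441,300.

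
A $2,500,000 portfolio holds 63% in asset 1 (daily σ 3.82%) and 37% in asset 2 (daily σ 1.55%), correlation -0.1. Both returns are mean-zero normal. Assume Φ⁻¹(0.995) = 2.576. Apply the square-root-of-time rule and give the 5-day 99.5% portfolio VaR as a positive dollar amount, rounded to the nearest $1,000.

σ_p = √(0.63²·3.82² + 0.37²·1.55² + 2·-0.1·0.63·0.37·3.82·1.55) = 2.418%.
σ_{5d} = 2.418% × √5 = 5.407%.
VaR = 2.576 × 5.407% = 13.928%; on $2,500,000 that is $348,200.

$348,000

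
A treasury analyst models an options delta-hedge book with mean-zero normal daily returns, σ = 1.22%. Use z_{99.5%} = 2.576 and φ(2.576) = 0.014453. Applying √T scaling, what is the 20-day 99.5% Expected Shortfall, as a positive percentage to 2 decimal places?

15.77%

σ_{20d} = 1.22% × √20 = 5.456%.
ES multiplier = φ(z)/(1−α) = 0.014453/0.005 = 2.891.
ES = 5.456% × 2.891 = 15.773%.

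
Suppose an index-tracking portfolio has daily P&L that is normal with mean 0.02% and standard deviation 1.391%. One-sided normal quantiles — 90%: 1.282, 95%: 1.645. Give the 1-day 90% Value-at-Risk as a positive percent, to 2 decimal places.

VaR = −μ + z·σ = −(0.02%) + 1.282 × 1.391% = 1.763%.

1.76%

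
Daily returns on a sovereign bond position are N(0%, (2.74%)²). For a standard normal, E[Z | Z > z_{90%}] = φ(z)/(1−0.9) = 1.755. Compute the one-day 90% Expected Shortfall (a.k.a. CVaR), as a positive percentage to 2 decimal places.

4.81%

ES = 2.74% × 1.755 = 4.809%.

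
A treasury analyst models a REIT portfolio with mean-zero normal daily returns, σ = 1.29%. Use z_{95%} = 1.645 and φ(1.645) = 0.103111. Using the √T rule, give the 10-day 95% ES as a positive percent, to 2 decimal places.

8.41%

σ_{10d} = 1.29% × √10 = 4.079%.
ES multiplier = φ(z)/(1−α) = 0.103111/0.05 = 2.062.
ES = 4.079% × 2.062 = 8.411%.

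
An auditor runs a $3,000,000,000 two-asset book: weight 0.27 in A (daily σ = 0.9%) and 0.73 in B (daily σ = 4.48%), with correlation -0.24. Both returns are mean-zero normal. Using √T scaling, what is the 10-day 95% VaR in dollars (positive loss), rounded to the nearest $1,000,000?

$503,000,000

σ_p = √(0.27²·0.9² + 0.73²·4.48² + 2·-0.24·0.27·0.73·0.9·4.48) = 3.221%.
σ_{10d} = 3.221% × √10 = 10.186%.
z(95%) = 1.645.
VaR = 1.645 × 10.186% = 16.756%; on $3,000,000,000 that is $502,680,000.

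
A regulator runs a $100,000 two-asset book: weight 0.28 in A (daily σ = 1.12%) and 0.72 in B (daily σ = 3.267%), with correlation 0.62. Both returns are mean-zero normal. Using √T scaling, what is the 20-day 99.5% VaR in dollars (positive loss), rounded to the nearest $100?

$29,500

σ_p = √(0.28²·1.12² + 0.72²·3.267² + 2·0.62·0.28·0.72·1.12·3.267) = 2.559%.
σ_{20d} = 2.559% × √20 = 11.444%.
z(99.5%) = 2.576.
VaR = 2.576 × 11.444% = 29.480%; on $100,000 that is $29,480.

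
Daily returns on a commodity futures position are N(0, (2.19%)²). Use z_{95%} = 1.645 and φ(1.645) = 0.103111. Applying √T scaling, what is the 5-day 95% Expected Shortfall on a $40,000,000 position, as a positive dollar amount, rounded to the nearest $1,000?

σ_{5d} = 2.19% × √5 = 4.897%.
ES multiplier = φ(z)/(1−α) = 0.103111/0.05 = 2.062.
ES = 4.897% × 2.062 = 10.098%; on $40,000,000: $4,039,200.

$4,039,000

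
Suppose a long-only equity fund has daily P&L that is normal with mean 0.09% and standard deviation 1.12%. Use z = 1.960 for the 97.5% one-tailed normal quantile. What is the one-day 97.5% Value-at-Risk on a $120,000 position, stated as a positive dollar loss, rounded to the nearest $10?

VaR = −μ + z·σ = −(0.09%) + 1.960 × 1.12% = 2.105%.
On $120,000: 0.02105 × $120,000 = $2,526.

$2,530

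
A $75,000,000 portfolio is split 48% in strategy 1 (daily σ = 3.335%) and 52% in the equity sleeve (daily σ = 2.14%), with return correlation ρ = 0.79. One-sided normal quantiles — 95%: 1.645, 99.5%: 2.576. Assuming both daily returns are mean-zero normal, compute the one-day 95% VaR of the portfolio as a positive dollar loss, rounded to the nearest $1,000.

σ_p² = 0.48²·3.335² + 0.52²·2.14² + 2·0.79·0.48·0.52·3.335·2.14 = 6.6154 (%²).
σ_p = √6.6154 = 2.572%.
VaR = 1.645 × 2.572% = 4.231%; on $75,000,000 that is $3,173,250.

$3,173,000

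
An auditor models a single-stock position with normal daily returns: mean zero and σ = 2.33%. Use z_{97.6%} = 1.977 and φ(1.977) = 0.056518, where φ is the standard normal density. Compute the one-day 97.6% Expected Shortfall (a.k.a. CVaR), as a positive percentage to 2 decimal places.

5.49%

Tail multiplier: φ(z)/(1−α) = 0.056518 / 0.024 = 2.355.
ES = 2.33% × 2.355 = 5.487%.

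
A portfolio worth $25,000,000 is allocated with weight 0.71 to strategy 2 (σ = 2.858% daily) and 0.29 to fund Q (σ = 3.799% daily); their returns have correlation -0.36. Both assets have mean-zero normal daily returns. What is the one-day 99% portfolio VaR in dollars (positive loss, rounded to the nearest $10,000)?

$1,120,000

σ_p² = 0.71²·2.858² + 0.29²·3.799² + 2·-0.36·0.71·0.29·2.858·3.799 = 3.7217 (%²).
σ_p = √3.7217 = 1.929%.
At 99%, z = 2.326.
VaR = 2.326 × 1.929% = 4.487%; on $25,000,000 that is $1,121,750.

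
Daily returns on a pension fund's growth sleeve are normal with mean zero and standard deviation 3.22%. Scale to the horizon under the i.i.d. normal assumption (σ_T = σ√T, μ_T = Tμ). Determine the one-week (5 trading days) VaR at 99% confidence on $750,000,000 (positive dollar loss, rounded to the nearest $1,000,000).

At 99%, z = 2.326.
σ_{5d} = 3.22% × √5 = 7.200%.
VaR = 2.326 × 7.200% = 16.747%.
On $750,000,000: 0.16747 × $750,000,000 = $125,602,500.

$126,000,000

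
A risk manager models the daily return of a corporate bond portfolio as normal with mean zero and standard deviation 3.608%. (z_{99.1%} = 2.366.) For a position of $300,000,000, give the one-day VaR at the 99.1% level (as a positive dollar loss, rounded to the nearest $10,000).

VaR = z·σ = 2.366 × 3.608% = 8.537%.
On $300,000,000: 0.08537 × $300,000,000 = $25,611,000.

$25,610,000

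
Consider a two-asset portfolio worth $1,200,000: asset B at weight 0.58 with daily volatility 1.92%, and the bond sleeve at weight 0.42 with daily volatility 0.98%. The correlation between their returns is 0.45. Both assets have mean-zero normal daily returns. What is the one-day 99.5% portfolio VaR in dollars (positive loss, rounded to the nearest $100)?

$41,700

σ_p² = 0.58²·1.92² + 0.42²·0.98² + 2·0.45·0.58·0.42·1.92·0.98 = 1.8220 (%²).
σ_p = √1.8220 = 1.350%.
At 99.5%, z = 2.576.
VaR = 2.576 × 1.350% = 3.478%; on $1,200,000 that is $41,736.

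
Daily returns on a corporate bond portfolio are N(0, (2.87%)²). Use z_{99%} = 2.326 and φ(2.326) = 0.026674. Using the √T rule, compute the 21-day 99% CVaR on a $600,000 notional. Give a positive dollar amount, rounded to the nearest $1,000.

σ_{21d} = 2.87% × √21 = 13.152%.
ES multiplier = φ(z)/(1−α) = 0.026674/0.01 = 2.667.
ES = 13.152% × 2.667 = 35.076%; on $600,000: $210,456.

$210,000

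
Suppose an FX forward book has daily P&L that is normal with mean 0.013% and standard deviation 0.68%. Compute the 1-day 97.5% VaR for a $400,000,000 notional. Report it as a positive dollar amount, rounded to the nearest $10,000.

$5,280,000

At 97.5% one-sided, z = 1.960.
VaR = −μ + z·σ = −(0.013%) + 1.960 × 0.68% = 1.320%.
On $400,000,000: 0.01320 × $400,000,000 = $5,280,000.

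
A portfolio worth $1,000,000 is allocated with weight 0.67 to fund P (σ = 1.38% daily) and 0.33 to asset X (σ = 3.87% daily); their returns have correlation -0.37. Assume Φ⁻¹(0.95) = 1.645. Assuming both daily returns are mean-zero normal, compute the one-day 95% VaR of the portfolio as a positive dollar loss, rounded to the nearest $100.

σ_p² = 0.67²·1.38² + 0.33²·3.87² + 2·-0.37·0.67·0.33·1.38·3.87 = 1.6121 (%²).
σ_p = √1.6121 = 1.270%.
VaR = 1.645 × 1.270% = 2.089%; on $1,000,000 that is $20,890.

$20,900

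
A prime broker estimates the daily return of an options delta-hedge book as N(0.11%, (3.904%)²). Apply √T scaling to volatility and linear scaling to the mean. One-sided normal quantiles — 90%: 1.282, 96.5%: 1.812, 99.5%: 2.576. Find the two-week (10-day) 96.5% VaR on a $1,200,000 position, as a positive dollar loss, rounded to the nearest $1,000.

σ_{10d} = 3.904% × √10 = 12.346%; μ_{10d} = 10 × 0.11% = 1.100%.
VaR = −(1.100%) + 1.812 × 12.346% = 21.271%.
On $1,200,000: 0.21271 × $1,200,000 = $255,252.

$255,000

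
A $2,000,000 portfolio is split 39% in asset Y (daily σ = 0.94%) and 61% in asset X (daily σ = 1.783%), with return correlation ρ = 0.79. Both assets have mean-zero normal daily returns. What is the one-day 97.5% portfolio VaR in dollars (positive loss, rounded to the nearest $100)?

$54,700

σ_p² = 0.39²·0.94² + 0.61²·1.783² + 2·0.79·0.39·0.61·0.94·1.783 = 1.9473 (%²).
σ_p = √1.9473 = 1.395%.
At 97.5%, z = 1.960.
VaR = 1.960 × 1.395% = 2.734%; on $2,000,000 that is $54,680.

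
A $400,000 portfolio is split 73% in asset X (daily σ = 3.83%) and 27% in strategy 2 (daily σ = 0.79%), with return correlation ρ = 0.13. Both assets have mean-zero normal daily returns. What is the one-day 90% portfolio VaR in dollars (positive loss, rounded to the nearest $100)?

$14,500

σ_p² = 0.73²·3.83² + 0.27²·0.79² + 2·0.13·0.73·0.27·3.83·0.79 = 8.0176 (%²).
σ_p = √8.0176 = 2.832%.
At 90%, z = 1.282.
VaR = 1.282 × 2.832% = 3.631%; on $400,000 that is $14,524.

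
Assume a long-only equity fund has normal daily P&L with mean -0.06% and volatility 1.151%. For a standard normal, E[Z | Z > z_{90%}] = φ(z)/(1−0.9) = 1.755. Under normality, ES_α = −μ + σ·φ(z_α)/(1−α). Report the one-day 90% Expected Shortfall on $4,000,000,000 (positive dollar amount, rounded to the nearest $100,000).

$83,200,000

ES = −(-0.06%) + 1.151% × 1.755 = 2.080%.
On $4,000,000,000: 0.02080 × $4,000,000,000 = $83,200,000.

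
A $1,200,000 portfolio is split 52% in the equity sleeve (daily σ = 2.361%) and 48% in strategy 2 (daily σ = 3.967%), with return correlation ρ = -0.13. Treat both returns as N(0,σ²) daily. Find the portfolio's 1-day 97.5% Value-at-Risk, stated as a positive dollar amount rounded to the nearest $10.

$50,030

σ_p² = 0.52²·2.361² + 0.48²·3.967² + 2·-0.13·0.52·0.48·2.361·3.967 = 4.5253 (%²).
σ_p = √4.5253 = 2.127%.
At 97.5%, z = 1.960.
VaR = 1.960 × 2.127% = 4.169%; on $1,200,000 that is $50,028.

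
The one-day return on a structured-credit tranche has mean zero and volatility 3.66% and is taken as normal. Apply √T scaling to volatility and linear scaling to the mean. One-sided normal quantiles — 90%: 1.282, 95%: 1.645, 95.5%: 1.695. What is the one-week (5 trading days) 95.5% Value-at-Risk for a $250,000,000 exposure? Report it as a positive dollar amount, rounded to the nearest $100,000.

$34,700,000

σ_{5d} = 3.66% × √5 = 8.184%.
VaR = 1.695 × 8.184% = 13.872%.
On $250,000,000: 0.13872 × $250,000,000 = $34,680,000.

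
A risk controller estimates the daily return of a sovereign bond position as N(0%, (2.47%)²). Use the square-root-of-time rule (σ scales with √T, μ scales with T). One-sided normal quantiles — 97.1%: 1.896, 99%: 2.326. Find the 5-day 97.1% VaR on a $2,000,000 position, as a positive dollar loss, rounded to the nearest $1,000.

σ_{5d} = 2.47% × √5 = 5.523%.
VaR = 1.896 × 5.523% = 10.472%.
On $2,000,000: 0.10472 × $2,000,000 = $209,440.

$209,000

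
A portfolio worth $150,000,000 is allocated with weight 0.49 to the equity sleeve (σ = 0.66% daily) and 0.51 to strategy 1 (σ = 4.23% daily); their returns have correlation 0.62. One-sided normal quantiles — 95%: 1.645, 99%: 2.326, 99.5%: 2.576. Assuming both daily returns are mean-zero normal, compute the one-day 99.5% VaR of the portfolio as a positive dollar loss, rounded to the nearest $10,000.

$9,160,000

σ_p² = 0.49²·0.66² + 0.51²·4.23² + 2·0.62·0.49·0.51·0.66·4.23 = 5.6236 (%²).
σ_p = √5.6236 = 2.371%.
VaR = 2.576 × 2.371% = 6.108%; on $150,000,000 that is $9,162,000.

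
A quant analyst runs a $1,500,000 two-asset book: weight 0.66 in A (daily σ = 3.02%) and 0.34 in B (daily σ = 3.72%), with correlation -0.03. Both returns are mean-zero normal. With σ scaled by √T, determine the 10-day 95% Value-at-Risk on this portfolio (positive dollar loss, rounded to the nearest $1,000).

σ_p = √(0.66²·3.02² + 0.34²·3.72² + 2·-0.03·0.66·0.34·3.02·3.72) = 2.328%.
σ_{10d} = 2.328% × √10 = 7.362%.
z(95%) = 1.645.
VaR = 1.645 × 7.362% = 12.110%; on $1,500,000 that is $181,650.

$182,000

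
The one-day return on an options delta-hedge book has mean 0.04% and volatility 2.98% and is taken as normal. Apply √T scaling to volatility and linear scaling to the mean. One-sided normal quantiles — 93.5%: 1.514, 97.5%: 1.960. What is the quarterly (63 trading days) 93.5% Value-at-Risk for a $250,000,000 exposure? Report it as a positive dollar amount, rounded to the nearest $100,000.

σ_{63d} = 2.98% × √63 = 23.653%; μ_{63d} = 63 × 0.04% = 2.520%.
VaR = −(2.520%) + 1.514 × 23.653% = 33.291%.
On $250,000,000: 0.33291 × $250,000,000 = $83,227,500.

$83,200,000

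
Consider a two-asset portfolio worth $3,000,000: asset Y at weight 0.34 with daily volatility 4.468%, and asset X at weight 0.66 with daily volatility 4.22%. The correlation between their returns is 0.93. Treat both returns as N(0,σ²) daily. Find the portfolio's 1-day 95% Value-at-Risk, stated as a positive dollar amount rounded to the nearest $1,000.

σ_p² = 0.34²·4.468² + 0.66²·4.22² + 2·0.93·0.34·0.66·4.468·4.22 = 17.9348 (%²).
σ_p = √17.9348 = 4.235%.
At 95%, z = 1.645.
VaR = 1.645 × 4.235% = 6.967%; on $3,000,000 that is $209,010.

$209,000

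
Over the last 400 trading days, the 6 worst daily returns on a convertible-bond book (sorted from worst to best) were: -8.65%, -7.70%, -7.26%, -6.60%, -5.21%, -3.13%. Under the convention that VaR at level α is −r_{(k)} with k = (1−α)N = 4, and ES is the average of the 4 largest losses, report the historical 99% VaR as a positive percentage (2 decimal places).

6.60%

k = 4; the 4th lowest return is -6.60%, so VaR = 6.60%.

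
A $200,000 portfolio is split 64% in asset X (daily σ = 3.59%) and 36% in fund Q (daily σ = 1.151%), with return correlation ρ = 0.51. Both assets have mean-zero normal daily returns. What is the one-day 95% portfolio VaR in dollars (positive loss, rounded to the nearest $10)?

$8,340

σ_p² = 0.64²·3.59² + 0.36²·1.151² + 2·0.51·0.64·0.36·3.59·1.151 = 6.4217 (%²).
σ_p = √6.4217 = 2.534%.
At 95%, z = 1.645.
VaR = 1.645 × 2.534% = 4.168%; on $200,000 that is $8,336.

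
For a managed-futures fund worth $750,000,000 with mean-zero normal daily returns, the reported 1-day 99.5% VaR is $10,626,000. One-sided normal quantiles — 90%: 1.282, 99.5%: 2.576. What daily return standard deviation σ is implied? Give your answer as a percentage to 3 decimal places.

VaR as a fraction: $10,626,000 / $750,000,000 = 1.417%.
σ = VaR / z = 1.417% / 2.576 = 0.550%.

0.550%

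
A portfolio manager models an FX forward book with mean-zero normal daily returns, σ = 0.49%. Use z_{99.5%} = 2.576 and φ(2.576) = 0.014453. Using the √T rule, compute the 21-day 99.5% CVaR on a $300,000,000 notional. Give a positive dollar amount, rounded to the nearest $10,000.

$19,470,000

σ_{21d} = 0.49% × √21 = 2.245%.
ES multiplier = φ(z)/(1−α) = 0.014453/0.005 = 2.891.
ES = 2.245% × 2.891 = 6.490%; on $300,000,000: $19,470,000.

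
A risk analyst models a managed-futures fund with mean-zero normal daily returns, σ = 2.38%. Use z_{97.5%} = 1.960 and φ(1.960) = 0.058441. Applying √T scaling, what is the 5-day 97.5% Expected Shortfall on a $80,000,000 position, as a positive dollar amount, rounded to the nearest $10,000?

σ_{5d} = 2.38% × √5 = 5.322%.
ES multiplier = φ(z)/(1−α) = 0.058441/0.025 = 2.338.
ES = 5.322% × 2.338 = 12.443%; on $80,000,000: $9,954,400.

$9,950,000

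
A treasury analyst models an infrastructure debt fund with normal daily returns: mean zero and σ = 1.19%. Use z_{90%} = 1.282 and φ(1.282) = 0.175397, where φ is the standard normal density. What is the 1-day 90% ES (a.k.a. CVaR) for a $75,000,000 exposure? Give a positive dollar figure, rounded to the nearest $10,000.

Tail multiplier: φ(z)/(1−α) = 0.175397 / 0.1 = 1.754.
ES = 1.19% × 1.754 = 2.087%.
On $75,000,000: 0.02087 × $75,000,000 = $1,565,250.

$1,570,000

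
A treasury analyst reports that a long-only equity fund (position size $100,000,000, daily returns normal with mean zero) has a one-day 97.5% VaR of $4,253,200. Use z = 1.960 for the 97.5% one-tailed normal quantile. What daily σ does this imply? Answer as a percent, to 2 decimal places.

VaR as a fraction: $4,253,200 / $100,000,000 = 4.253%.
σ = VaR / z = 4.253% / 1.960 = 2.170%.

2.17%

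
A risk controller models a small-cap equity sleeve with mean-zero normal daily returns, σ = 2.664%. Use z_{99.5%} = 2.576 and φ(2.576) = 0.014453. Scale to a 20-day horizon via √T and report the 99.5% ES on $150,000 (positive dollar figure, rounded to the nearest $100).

$51,700

σ_{20d} = 2.664% × √20 = 11.914%.
ES multiplier = φ(z)/(1−α) = 0.014453/0.005 = 2.891.
ES = 11.914% × 2.891 = 34.443%; on $150,000: $51,664.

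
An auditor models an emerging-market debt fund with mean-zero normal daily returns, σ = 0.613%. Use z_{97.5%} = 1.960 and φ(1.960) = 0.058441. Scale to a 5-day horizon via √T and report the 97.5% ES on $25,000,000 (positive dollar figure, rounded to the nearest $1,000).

σ_{5d} = 0.613% × √5 = 1.371%.
ES multiplier = φ(z)/(1−α) = 0.058441/0.025 = 2.338.
ES = 1.371% × 2.338 = 3.205%; on $25,000,000: $801,250.

$801,000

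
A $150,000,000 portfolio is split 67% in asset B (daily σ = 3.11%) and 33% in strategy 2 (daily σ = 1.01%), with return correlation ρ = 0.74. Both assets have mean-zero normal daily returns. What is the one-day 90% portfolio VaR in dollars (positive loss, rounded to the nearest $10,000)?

σ_p² = 0.67²·3.11² + 0.33²·1.01² + 2·0.74·0.67·0.33·3.11·1.01 = 5.4808 (%²).
σ_p = √5.4808 = 2.341%.
At 90%, z = 1.282.
VaR = 1.282 × 2.341% = 3.001%; on $150,000,000 that is $4,501,500.

$4,500,000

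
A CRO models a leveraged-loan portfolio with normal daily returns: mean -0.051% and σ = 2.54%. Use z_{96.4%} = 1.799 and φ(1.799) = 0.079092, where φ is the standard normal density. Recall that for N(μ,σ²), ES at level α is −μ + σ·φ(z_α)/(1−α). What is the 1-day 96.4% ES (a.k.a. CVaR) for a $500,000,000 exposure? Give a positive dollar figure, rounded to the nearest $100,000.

$28,200,000

Tail multiplier: φ(z)/(1−α) = 0.079092 / 0.036 = 2.197.
ES = −(-0.051%) + 2.54% × 2.197 = 5.631%.
On $500,000,000: 0.05631 × $500,000,000 = $28,155,000.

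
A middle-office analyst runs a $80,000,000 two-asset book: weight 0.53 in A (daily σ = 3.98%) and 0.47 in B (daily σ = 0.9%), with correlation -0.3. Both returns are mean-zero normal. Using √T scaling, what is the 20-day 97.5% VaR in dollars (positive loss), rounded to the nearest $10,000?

$14,190,000

σ_p = √(0.53²·3.98² + 0.47²·0.9² + 2·-0.3·0.53·0.47·3.98·0.9) = 2.023%.
σ_{20d} = 2.023% × √20 = 9.047%.
z(97.5%) = 1.960.
VaR = 1.960 × 9.047% = 17.732%; on $80,000,000 that is $14,185,600.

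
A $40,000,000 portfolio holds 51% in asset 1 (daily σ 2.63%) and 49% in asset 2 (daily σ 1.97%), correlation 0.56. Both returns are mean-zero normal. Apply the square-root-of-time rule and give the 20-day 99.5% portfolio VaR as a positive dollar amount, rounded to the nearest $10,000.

$9,420,000

σ_p = √(0.51²·2.63² + 0.49²·1.97² + 2·0.56·0.51·0.49·2.63·1.97) = 2.045%.
σ_{20d} = 2.045% × √20 = 9.146%.
z(99.5%) = 2.576.
VaR = 2.576 × 9.146% = 23.560%; on $40,000,000 that is $9,424,000.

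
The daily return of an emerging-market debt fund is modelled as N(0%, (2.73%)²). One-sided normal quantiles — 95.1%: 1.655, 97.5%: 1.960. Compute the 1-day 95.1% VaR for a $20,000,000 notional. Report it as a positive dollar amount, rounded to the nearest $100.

VaR = z·σ = 1.655 × 2.73% = 4.518%.
On $20,000,000: 0.04518 × $20,000,000 = $903,600.

$903,600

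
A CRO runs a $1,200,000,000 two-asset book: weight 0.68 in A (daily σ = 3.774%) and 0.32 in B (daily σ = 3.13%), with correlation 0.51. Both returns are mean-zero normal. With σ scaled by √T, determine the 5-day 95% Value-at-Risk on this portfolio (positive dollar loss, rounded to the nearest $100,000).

σ_p = √(0.68²·3.774² + 0.32²·3.13² + 2·0.51·0.68·0.32·3.774·3.13) = 3.195%.
σ_{5d} = 3.195% × √5 = 7.144%.
z(95%) = 1.645.
VaR = 1.645 × 7.144% = 11.752%; on $1,200,000,000 that is $141,024,000.

$141,000,000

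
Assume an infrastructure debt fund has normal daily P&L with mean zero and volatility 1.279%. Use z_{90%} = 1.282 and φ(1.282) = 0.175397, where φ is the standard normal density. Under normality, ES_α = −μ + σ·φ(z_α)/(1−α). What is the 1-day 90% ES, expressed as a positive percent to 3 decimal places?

Tail multiplier: φ(z)/(1−α) = 0.175397 / 0.1 = 1.754.
ES = 1.279% × 1.754 = 2.243%.

2.243%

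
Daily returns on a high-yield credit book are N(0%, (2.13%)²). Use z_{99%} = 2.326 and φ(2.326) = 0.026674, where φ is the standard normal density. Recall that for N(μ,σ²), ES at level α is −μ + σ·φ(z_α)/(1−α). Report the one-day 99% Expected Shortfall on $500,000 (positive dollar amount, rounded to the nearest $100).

Tail multiplier: φ(z)/(1−α) = 0.026674 / 0.01 = 2.667.
ES = 2.13% × 2.667 = 5.681%.
On $500,000: 0.05681 × $500,000 = $28,405.

$28,400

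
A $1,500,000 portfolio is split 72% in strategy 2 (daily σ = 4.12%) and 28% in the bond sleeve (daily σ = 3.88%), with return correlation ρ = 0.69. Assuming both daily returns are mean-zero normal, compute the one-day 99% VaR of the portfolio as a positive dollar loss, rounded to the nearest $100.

$132,500

σ_p² = 0.72²·4.12² + 0.28²·3.88² + 2·0.69·0.72·0.28·4.12·3.88 = 14.4271 (%²).
σ_p = √14.4271 = 3.798%.
At 99%, z = 2.326.
VaR = 2.326 × 3.798% = 8.834%; on $1,500,000 that is $132,510.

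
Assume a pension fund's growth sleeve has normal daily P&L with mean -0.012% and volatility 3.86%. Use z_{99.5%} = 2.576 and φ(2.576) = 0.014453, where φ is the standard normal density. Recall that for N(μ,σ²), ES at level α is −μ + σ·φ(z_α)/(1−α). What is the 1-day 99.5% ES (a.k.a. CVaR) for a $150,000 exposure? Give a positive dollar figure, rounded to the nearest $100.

Tail multiplier: φ(z)/(1−α) = 0.014453 / 0.005 = 2.891.
ES = −(-0.012%) + 3.86% × 2.891 = 11.171%.
On $150,000: 0.11171 × $150,000 = $16,756.

$16,800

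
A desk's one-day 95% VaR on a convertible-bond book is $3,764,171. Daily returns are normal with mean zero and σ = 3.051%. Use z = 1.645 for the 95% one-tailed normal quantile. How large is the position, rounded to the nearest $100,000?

$75,000,000

VaR as a fraction of value: z·σ = 1.645 × 3.051% = 5.01889%.
Position = $3,764,171 / 0.050189 = $74,999,995.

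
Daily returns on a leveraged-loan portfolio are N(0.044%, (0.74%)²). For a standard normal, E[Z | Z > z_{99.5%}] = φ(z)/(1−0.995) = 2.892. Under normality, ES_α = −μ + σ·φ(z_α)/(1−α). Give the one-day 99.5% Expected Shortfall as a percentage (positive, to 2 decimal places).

2.10%

ES = −(0.044%) + 0.74% × 2.892 = 2.096%.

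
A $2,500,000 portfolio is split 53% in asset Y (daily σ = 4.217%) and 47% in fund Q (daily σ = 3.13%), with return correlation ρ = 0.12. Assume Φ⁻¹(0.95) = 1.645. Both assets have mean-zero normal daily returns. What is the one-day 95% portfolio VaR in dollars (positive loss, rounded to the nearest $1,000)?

$116,000

σ_p² = 0.53²·4.217² + 0.47²·3.13² + 2·0.12·0.53·0.47·4.217·3.13 = 7.9485 (%²).
σ_p = √7.9485 = 2.819%.
VaR = 1.645 × 2.819% = 4.637%; on $2,500,000 that is $115,925.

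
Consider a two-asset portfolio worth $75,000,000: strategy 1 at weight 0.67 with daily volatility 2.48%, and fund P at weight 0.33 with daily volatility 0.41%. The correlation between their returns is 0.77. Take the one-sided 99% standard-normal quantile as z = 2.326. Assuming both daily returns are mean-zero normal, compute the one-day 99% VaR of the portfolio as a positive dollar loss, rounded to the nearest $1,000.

$3,084,000

σ_p² = 0.67²·2.48² + 0.33²·0.41² + 2·0.77·0.67·0.33·2.48·0.41 = 3.1254 (%²).
σ_p = √3.1254 = 1.768%.
VaR = 2.326 × 1.768% = 4.112%; on $75,000,000 that is $3,084,000.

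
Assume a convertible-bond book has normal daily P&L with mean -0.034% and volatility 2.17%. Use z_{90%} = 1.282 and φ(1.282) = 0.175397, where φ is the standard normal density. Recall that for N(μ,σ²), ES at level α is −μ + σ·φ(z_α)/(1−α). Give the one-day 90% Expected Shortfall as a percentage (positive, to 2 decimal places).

Tail multiplier: φ(z)/(1−α) = 0.175397 / 0.1 = 1.754.
ES = −(-0.034%) + 2.17% × 1.754 = 3.840%.

3.84%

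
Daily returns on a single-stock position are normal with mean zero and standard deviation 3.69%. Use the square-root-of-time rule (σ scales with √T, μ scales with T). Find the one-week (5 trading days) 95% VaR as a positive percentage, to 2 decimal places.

13.57%

At 95%, z = 1.645.
σ_{5d} = 3.69% × √5 = 8.251%.
VaR = 1.645 × 8.251% = 13.573%.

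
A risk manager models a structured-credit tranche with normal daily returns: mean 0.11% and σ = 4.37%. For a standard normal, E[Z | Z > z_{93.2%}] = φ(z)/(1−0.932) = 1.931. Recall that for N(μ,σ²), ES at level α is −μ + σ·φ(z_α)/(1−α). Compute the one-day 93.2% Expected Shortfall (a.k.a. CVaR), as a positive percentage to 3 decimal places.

8.328%

ES = −(0.11%) + 4.37% × 1.931 = 8.328%.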